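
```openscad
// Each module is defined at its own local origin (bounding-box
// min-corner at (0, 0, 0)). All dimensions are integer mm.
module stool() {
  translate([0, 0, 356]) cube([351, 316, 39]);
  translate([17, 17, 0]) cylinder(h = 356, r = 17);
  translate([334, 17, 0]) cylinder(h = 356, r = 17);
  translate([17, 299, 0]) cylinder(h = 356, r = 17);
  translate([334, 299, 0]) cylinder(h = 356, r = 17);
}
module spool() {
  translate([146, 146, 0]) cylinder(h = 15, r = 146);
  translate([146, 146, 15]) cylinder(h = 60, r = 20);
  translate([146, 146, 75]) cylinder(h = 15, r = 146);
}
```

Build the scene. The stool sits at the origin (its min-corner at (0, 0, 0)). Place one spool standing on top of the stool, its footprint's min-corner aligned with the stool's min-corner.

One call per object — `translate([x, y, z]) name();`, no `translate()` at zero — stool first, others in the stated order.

stool();
translate([0, 0, 395]) spool();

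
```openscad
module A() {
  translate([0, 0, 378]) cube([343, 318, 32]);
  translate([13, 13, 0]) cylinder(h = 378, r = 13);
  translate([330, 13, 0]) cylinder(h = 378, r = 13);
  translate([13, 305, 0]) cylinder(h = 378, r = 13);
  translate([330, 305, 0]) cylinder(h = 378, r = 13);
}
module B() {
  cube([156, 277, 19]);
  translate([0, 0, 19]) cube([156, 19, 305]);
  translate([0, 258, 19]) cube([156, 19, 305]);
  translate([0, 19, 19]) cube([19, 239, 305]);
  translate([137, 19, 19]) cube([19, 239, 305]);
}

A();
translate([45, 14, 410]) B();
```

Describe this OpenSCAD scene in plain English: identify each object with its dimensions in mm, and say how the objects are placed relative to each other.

A is a four-legged stool. The seat is a 343×318×32 mm slab whose top surface is at z = 410 mm; four round legs, each 26 mm in diameter, run from the floor (z = 0) to the underside of the seat, each leg's axis is inset half a diameter from the nearest pair of seat edges (so the leg's bounding box is flush with the corner).

B is an open storage box with external size 156×277×324 mm and wall thickness 19 mm (the base is also 19 mm thick). The base covers the whole footprint; the four walls stand on the base, with the y-facing walls full-width and the x-facing walls fitting between their inner faces.

The open box is on top of the stool.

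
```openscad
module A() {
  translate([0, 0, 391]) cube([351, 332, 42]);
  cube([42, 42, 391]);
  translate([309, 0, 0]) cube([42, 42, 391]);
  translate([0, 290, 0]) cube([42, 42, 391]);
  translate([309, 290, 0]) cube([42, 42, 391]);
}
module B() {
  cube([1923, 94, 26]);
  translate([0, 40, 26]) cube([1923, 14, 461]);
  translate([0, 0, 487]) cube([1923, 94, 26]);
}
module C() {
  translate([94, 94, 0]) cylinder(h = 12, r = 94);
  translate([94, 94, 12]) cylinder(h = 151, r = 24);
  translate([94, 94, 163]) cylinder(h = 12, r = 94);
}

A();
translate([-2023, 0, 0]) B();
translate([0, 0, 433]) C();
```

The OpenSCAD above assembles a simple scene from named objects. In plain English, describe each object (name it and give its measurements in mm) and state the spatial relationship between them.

A is a simple wooden stool: a rectangular seat 351 mm (x) by 332 mm (y), 42 mm thick, top face at z = 433 mm, on four square legs, each 42×42 mm in cross-section. The legs rest on z = 0, each flush with a corner of the seat.

B is an I-beam lying along x, 1923 mm long. Overall section height 513 mm. Two flanges 94 mm wide (y) and 26 mm thick, one on the floor and one at the top; a web 14 mm thick runs between them, centred on the flange width.

C is a spool: two coaxial disc flanges of radius 94 mm and thickness 12 mm, joined by a core cylinder of radius 24 mm and height 151 mm. The lower flange rests on z = 0 and the three cylinders share a vertical axis.

The I-beam is on the floor beside the stool on its −x side. The spool is on top of the stool.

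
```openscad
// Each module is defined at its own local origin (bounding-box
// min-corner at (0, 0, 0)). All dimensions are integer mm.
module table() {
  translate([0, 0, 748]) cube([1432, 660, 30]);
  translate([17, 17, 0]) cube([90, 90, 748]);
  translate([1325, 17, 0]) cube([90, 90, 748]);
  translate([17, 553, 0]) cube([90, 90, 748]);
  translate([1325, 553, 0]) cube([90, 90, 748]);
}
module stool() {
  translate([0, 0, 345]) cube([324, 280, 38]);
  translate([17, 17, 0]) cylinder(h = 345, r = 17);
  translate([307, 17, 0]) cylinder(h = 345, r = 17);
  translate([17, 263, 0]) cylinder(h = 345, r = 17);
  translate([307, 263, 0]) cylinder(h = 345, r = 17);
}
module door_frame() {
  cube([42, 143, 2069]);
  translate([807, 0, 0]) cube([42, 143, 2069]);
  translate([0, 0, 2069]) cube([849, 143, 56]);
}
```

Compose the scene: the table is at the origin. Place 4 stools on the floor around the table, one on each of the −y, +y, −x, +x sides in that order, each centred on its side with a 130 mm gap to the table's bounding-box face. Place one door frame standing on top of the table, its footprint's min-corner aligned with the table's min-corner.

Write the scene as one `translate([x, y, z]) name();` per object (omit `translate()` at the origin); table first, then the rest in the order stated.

table();
translate([554, -410, 0]) stool();
translate([554, 790, 0]) stool();
translate([-454, 190, 0]) stool();
translate([1562, 190, 0]) stool();
translate([0, 0, 778]) door_frame();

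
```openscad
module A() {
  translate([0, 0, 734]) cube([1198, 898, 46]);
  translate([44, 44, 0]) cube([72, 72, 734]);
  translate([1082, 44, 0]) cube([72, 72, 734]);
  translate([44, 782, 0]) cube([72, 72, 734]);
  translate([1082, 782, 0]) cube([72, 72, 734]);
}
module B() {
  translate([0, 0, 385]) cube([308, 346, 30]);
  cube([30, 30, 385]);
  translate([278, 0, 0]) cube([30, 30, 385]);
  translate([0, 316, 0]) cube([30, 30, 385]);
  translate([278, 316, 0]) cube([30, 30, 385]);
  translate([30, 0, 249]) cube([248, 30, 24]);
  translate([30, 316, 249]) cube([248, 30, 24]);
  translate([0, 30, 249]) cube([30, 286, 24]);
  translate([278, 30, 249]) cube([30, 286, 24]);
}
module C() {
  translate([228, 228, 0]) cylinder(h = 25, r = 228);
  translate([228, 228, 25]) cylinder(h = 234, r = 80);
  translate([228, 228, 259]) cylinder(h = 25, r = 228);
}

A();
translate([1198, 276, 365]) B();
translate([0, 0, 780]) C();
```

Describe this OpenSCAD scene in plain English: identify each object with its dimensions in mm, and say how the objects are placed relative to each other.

A is a table: top 1198 mm (x) × 898 mm (y), 46 mm thick, upper face at z = 780 mm, on four 72×72 mm square legs, each inset 44 mm from the nearest pair of top edges, running from z = 0 to the bottom of the top.

B is a simple wooden stool: a rectangular seat 308 mm (x) by 346 mm (y), 30 mm thick, top face at z = 415 mm, on four square legs, each 30×30 mm in cross-section. The legs rest on z = 0, each flush with a corner of the seat. Four stretchers, 30 mm wide and 24 mm tall, connect adjacent legs with their undersides at z = 249 mm, each running between the inner faces of the legs it joins and aligned with the legs' outer faces on the other axis.

C is a spool: two coaxial disc flanges of radius 228 mm and thickness 25 mm, joined by a core cylinder of radius 80 mm and height 234 mm. The lower flange rests on z = 0 and the three cylinders share a vertical axis.

The stool is beside the table with their tops flush at z = 780. The spool is on top of the table.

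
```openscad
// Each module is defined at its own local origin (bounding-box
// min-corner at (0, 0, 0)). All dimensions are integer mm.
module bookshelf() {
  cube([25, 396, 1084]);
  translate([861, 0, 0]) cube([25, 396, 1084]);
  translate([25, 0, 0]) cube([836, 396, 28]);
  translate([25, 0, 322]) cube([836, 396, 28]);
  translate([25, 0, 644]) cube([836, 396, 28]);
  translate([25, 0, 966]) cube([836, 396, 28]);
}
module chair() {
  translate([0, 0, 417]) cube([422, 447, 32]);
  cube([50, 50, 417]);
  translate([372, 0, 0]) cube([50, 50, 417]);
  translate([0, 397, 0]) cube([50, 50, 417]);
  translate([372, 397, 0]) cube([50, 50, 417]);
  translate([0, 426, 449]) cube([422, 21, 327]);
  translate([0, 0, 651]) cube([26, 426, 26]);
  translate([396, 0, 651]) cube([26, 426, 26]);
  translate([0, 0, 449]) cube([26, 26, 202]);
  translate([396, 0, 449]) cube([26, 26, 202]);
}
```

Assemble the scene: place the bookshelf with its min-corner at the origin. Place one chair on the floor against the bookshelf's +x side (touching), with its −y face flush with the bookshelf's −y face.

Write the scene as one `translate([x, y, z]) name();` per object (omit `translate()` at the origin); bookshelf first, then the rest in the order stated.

bookshelf();
translate([886, 0, 0]) chair();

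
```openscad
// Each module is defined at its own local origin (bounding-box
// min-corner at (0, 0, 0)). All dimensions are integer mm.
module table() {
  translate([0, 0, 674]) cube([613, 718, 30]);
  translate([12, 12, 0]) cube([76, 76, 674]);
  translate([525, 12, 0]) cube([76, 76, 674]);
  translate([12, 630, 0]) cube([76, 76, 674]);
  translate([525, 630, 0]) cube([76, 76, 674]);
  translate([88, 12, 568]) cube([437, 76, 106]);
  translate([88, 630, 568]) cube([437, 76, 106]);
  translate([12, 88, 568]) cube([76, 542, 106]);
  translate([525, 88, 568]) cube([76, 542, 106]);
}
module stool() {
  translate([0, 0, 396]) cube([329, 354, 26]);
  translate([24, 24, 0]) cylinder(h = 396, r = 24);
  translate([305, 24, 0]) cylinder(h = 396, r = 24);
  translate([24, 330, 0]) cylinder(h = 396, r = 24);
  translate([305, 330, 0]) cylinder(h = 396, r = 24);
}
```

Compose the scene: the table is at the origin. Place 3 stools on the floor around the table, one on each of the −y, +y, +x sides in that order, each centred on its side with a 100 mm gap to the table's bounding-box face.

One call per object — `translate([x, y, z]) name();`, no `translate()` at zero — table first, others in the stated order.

table();
translate([142, -454, 0]) stool();
translate([142, 818, 0]) stool();
translate([713, 182, 0]) stool();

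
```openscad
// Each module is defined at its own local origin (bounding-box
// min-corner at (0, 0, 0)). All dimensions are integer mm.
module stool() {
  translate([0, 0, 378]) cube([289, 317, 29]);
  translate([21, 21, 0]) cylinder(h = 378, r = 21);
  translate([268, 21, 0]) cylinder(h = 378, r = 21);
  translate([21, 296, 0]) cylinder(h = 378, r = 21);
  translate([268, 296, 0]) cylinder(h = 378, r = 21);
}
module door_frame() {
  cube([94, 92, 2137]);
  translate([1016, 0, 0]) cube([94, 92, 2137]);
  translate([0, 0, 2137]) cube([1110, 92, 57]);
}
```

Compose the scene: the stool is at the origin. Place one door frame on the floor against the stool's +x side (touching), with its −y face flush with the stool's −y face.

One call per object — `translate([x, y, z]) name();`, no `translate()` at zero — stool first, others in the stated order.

stool();
translate([289, 0, 0]) door_frame();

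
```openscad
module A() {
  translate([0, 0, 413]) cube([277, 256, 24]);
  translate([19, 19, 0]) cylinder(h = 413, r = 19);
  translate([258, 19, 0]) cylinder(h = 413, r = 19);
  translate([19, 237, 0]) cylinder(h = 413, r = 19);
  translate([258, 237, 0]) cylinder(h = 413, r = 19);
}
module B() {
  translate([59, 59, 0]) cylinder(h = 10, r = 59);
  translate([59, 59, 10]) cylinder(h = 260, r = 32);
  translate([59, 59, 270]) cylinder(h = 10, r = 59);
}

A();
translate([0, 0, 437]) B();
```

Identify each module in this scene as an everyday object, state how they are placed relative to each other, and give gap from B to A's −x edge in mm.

A is a stool. B is a spool. The spool is on top of the stool. The gap from the spool to the stool's −x edge is 0 mm.

The spool's min-x is at 0; the stool's min-x is 0; gap = 0 mm.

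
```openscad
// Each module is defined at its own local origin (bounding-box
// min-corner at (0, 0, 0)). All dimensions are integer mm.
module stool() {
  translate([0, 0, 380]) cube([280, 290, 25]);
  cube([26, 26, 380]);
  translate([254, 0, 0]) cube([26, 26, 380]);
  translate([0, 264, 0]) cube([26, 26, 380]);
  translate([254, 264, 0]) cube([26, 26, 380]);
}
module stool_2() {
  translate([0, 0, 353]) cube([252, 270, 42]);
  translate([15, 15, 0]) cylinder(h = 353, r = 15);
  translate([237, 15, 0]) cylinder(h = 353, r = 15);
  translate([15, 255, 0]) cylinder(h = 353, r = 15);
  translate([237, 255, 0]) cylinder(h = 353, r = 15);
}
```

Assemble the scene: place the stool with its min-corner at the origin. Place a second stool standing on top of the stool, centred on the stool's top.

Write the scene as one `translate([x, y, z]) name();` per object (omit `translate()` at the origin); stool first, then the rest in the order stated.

stool();
translate([14, 10, 405]) stool_2();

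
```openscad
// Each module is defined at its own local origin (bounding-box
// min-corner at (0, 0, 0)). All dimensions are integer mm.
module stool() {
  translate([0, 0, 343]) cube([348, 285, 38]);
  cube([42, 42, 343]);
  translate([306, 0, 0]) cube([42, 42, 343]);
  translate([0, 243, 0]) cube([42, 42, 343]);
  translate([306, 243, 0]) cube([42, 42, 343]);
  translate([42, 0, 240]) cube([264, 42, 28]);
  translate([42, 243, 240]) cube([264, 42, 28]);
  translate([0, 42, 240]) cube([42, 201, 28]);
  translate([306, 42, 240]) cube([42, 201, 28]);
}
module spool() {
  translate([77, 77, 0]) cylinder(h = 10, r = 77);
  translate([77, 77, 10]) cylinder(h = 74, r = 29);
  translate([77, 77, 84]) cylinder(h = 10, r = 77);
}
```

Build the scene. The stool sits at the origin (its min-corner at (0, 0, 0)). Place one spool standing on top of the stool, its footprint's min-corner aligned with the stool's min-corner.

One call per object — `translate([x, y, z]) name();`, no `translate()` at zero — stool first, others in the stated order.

stool();
translate([0, 0, 381]) spool();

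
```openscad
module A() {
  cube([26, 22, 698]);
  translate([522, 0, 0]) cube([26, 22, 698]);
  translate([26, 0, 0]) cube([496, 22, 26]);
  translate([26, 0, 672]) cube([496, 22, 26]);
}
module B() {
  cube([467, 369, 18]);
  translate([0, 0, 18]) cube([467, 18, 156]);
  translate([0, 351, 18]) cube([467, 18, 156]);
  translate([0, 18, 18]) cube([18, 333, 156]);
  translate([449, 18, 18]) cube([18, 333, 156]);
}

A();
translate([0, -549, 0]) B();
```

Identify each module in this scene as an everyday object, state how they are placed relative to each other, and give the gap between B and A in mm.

A is a picture frame. B is an open box. The open box is on the floor beside the picture frame on its −y side. The gap between the open box and the picture frame is 180 mm.

The open box's nearest face is 180 mm from the picture frame's −y face.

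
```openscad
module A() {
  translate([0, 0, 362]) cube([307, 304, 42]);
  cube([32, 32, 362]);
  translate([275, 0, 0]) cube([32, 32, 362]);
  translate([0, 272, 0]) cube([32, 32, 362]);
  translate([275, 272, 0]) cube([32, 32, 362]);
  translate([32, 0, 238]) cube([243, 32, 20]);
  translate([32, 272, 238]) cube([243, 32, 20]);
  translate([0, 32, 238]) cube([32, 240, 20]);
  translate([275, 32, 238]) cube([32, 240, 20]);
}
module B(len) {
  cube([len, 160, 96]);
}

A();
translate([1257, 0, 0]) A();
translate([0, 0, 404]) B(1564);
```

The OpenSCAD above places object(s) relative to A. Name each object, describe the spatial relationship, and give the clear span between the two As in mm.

A is a stool. B is a beam. A beam spans the tops of two stools. The clear span between the two stools is 950 mm.

Second stool starts at x = 1257; first ends at x = 307; clear span = 1257 − 307 = 950 mm.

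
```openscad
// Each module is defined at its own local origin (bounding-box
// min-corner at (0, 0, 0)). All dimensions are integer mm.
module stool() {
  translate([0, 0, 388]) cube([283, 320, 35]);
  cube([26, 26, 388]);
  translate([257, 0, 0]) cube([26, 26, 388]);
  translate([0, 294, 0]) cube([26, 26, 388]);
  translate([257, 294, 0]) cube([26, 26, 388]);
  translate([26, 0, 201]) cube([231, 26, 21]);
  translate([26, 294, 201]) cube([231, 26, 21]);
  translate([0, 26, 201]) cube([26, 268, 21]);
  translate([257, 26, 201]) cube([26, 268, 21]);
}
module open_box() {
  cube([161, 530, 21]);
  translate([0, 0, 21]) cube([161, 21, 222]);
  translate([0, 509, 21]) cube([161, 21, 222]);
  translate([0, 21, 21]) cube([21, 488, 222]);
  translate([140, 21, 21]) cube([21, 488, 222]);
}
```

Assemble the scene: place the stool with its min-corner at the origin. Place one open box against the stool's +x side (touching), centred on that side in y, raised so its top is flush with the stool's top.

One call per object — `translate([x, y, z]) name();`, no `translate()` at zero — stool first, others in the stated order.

stool();
translate([283, -105, 180]) open_box();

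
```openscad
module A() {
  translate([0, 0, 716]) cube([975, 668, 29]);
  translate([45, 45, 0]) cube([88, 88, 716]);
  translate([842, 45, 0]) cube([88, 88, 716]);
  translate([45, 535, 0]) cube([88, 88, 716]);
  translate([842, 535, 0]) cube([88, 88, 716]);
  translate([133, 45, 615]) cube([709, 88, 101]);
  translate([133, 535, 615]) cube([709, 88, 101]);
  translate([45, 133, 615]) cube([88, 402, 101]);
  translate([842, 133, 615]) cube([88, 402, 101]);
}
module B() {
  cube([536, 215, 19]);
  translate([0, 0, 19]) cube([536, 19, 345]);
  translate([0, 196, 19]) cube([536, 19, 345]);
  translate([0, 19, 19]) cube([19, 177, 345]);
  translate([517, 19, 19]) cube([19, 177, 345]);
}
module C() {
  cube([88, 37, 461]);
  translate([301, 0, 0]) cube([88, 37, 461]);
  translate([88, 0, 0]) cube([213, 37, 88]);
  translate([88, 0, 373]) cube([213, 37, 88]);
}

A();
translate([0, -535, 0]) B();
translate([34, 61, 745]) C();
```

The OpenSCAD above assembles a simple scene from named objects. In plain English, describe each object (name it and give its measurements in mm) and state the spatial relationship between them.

A is a table: top 975 mm (x) × 668 mm (y), 29 mm thick, upper face at z = 745 mm, on four 88×88 mm square legs, each inset 45 mm from the nearest pair of top edges, running from z = 0 to the bottom of the top. Four apron rails, 88 mm thick and 101 mm tall, run between adjacent legs with their top edges flush with the underside of the top and their outer faces flush with the legs' outer faces.

B is an open-topped rectangular box: outside dimensions 536×215×364 mm, with a uniform wall and base thickness of 19 mm. The base is a full 536×215 slab on the floor; four walls sit on top of the base. The front and back walls (the −y and +y sides) span the full width; the two side walls fit between them.

C is a rectangular picture frame lying in the x–z plane (depth along y). The opening is 213 mm wide (x) by 285 mm tall (z), surrounded by a border 88 mm wide on all four sides. The frame is 37 mm deep and is made of two full-height vertical stiles with two horizontal rails fitted between them.

The open box is on the floor beside the table on its −y side. The picture frame is on top of the table.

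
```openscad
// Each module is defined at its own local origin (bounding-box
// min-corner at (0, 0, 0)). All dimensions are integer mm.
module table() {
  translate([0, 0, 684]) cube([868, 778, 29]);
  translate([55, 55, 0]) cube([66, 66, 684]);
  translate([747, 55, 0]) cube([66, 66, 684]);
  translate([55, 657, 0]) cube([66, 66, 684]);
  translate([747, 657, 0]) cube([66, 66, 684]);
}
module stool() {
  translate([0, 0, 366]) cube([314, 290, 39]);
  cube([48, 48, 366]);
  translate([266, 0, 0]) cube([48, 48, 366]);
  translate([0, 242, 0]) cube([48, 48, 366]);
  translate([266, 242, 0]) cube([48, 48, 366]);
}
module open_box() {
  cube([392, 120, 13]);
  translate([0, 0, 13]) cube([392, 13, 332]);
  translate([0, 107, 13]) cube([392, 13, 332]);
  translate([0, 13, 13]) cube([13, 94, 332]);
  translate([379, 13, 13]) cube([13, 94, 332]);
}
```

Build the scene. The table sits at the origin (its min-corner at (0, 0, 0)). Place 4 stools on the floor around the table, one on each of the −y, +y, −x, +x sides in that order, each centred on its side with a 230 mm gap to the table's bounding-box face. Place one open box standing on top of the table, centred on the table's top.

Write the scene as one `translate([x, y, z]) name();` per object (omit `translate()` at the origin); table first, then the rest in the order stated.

table();
translate([277, -520, 0]) stool();
translate([277, 1008, 0]) stool();
translate([-544, 244, 0]) stool();
translate([1098, 244, 0]) stool();
translate([238, 329, 713]) open_box();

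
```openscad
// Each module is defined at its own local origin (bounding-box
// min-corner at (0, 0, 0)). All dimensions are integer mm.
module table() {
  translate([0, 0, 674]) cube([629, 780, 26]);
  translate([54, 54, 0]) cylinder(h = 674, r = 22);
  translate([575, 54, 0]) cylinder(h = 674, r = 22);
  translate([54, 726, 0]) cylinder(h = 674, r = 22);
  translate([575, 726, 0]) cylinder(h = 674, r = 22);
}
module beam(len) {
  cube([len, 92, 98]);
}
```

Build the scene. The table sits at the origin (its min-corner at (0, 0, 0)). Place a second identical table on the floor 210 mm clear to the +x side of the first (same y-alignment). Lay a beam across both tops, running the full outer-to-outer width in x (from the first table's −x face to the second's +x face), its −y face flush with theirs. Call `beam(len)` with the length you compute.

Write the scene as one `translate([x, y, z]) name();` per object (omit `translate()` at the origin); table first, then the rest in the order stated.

table();
translate([839, 0, 0]) table();
translate([0, 0, 700]) beam(1468);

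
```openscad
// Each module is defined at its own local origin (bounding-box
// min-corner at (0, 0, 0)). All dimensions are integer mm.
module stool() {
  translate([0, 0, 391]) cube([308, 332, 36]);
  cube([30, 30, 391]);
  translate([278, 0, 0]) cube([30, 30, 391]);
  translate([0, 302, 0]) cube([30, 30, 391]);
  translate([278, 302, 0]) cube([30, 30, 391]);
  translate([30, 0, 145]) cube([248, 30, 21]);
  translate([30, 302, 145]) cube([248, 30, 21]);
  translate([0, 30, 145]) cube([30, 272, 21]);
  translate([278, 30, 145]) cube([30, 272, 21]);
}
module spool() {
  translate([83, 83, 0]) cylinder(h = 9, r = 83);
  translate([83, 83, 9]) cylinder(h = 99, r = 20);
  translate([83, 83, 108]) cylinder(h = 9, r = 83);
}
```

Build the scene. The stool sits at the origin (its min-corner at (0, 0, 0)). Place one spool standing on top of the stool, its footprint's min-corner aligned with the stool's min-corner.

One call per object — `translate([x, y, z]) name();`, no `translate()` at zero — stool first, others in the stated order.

stool();
translate([0, 0, 427]) spool();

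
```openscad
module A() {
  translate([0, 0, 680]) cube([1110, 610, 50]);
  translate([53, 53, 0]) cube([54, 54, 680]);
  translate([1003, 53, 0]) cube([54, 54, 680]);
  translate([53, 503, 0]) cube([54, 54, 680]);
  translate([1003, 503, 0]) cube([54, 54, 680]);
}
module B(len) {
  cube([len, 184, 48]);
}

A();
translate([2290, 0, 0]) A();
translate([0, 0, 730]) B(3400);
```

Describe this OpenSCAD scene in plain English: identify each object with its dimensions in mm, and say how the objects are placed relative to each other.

A is a rectangular dining table. The top is 1110×610×50 mm with its upper surface at z = 730 mm. It stands on four 54×54 mm square legs, each inset 53 mm from the nearest pair of top edges, running from the floor to the underside of the top.

B is a rectangular beam 3400 mm long (x), 184 mm deep (y), 48 mm thick (z).

The beam spans the tops of two tables placed 1180 mm apart, resting at z = 730 mm.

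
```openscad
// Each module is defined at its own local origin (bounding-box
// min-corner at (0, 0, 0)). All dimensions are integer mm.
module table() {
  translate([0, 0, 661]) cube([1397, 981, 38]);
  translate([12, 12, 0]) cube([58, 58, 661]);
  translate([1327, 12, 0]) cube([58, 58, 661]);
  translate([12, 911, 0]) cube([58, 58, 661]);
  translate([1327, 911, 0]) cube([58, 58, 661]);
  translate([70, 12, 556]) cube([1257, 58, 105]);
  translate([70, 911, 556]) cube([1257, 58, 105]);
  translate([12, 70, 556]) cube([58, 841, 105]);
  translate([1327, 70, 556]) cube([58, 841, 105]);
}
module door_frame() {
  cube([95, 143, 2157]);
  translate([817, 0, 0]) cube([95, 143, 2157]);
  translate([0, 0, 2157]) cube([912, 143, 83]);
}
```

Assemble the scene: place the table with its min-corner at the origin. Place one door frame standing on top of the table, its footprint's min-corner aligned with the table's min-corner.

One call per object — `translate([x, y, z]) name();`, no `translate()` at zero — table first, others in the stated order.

table();
translate([0, 0, 699]) door_frame();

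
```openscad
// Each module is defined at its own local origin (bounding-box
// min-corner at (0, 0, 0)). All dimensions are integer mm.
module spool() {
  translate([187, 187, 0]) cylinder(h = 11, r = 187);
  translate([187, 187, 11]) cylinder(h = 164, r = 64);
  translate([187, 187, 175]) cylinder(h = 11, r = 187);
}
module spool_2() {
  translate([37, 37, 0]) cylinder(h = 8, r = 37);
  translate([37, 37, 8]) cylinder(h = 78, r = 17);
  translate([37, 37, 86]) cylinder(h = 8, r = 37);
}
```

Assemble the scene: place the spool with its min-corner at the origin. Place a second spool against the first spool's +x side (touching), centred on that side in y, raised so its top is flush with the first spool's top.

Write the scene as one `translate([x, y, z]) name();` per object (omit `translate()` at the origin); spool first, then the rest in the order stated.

spool();
translate([374, 150, 92]) spool_2();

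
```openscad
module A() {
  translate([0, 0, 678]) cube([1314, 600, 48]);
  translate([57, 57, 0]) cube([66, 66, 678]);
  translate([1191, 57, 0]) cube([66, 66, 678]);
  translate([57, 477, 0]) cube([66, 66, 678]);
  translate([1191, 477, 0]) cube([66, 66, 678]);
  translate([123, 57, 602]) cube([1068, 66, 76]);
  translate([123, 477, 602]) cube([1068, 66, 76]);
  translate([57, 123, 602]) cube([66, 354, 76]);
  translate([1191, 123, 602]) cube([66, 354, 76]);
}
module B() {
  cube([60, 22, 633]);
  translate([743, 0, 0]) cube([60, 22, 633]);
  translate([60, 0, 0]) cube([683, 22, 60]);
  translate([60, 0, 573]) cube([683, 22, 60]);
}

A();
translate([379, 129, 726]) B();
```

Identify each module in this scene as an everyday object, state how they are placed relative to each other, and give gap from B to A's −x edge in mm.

The picture frame's min-x is at 379; the table's min-x is 0; gap = 379 mm.

A is a table. B is a picture frame. The picture frame is on top of the table. The gap from the picture frame to the table's −x edge is 379 mm.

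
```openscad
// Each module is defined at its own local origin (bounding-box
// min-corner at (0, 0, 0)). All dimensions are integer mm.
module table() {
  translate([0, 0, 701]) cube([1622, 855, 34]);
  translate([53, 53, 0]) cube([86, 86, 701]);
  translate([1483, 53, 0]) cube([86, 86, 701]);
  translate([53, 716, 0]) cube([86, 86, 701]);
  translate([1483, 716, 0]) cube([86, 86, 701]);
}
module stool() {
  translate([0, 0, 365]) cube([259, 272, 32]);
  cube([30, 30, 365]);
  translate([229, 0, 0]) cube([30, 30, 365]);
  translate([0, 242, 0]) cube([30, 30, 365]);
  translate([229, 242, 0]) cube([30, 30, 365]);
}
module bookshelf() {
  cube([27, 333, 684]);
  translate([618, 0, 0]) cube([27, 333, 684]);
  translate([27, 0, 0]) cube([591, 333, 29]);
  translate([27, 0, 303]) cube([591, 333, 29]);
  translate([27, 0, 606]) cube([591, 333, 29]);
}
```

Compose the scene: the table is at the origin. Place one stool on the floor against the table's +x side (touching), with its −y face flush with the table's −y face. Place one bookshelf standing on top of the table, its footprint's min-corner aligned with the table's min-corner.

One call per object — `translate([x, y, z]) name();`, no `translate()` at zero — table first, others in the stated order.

table();
translate([1622, 0, 0]) stool();
translate([0, 0, 735]) bookshelf();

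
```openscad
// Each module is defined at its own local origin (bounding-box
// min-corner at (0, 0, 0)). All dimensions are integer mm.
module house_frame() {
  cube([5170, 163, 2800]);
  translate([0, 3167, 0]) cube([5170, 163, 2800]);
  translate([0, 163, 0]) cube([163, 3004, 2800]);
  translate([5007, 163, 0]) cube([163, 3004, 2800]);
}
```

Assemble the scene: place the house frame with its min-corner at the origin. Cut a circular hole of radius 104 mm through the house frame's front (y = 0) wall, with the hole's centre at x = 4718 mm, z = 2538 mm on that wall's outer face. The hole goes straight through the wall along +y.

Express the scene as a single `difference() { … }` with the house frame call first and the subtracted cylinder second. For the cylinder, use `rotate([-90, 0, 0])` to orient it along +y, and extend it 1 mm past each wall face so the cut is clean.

difference() {
  house_frame();
  translate([4718, -1, 2538]) rotate([-90, 0, 0]) cylinder(h = 165, r = 104);
}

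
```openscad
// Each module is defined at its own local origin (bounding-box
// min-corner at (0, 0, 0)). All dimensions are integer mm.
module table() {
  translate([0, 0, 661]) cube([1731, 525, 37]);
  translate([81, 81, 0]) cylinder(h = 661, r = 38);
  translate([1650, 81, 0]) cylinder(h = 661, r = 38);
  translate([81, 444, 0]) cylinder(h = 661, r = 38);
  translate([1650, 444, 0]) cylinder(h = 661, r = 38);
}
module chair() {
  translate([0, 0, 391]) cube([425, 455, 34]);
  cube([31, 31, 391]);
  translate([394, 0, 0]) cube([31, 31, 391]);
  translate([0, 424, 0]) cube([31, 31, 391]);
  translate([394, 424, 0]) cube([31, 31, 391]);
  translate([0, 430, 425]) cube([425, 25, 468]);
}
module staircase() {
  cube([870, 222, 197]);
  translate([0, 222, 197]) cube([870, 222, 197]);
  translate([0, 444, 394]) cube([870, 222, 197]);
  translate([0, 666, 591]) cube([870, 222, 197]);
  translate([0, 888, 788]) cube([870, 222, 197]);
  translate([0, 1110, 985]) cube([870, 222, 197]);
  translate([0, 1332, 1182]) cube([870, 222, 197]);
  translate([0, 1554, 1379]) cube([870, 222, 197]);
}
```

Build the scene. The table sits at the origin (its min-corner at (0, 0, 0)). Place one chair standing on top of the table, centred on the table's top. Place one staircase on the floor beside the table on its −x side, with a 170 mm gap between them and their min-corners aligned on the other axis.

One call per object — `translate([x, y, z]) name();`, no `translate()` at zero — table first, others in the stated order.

table();
translate([653, 35, 698]) chair();
translate([-1040, 0, 0]) staircase();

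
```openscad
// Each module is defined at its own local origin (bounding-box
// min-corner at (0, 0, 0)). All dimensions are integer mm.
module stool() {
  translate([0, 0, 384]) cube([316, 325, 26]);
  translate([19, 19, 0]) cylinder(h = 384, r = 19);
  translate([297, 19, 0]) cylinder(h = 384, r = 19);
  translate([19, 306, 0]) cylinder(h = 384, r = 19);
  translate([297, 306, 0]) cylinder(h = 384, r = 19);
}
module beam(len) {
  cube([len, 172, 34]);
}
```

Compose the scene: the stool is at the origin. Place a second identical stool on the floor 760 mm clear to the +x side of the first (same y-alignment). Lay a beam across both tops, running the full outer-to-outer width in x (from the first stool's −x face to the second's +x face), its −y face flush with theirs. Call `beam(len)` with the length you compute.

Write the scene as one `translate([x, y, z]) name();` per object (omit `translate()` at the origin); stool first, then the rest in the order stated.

stool();
translate([1076, 0, 0]) stool();
translate([0, 0, 410]) beam(1392);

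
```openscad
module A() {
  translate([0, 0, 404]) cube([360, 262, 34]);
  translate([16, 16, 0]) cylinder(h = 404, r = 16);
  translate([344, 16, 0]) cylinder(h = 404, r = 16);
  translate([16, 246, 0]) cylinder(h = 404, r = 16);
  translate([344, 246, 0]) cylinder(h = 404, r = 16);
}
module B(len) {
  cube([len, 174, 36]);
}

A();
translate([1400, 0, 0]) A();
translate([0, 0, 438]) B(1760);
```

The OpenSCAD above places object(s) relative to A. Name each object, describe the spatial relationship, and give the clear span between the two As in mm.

Second stool starts at x = 1400; first ends at x = 360; clear span = 1400 − 360 = 1040 mm.

A is a stool. B is a beam. A beam spans the tops of two stools. The clear span between the two stools is 1040 mm.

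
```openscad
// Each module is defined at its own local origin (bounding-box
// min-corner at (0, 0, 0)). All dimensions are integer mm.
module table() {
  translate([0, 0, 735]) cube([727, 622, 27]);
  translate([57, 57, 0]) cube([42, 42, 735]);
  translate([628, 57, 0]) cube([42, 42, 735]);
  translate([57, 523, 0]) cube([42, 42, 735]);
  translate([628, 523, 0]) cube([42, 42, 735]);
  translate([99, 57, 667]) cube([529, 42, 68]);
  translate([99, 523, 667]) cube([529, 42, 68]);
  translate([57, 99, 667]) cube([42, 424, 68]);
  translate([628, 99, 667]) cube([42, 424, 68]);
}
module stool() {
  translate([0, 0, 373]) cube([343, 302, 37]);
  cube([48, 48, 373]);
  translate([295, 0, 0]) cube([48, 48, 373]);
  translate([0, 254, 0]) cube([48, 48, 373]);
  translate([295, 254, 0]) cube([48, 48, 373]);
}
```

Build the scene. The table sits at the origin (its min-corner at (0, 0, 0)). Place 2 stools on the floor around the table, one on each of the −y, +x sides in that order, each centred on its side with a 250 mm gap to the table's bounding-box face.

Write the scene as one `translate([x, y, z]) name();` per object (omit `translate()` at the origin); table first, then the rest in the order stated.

table();
translate([192, -552, 0]) stool();
translate([977, 160, 0]) stool();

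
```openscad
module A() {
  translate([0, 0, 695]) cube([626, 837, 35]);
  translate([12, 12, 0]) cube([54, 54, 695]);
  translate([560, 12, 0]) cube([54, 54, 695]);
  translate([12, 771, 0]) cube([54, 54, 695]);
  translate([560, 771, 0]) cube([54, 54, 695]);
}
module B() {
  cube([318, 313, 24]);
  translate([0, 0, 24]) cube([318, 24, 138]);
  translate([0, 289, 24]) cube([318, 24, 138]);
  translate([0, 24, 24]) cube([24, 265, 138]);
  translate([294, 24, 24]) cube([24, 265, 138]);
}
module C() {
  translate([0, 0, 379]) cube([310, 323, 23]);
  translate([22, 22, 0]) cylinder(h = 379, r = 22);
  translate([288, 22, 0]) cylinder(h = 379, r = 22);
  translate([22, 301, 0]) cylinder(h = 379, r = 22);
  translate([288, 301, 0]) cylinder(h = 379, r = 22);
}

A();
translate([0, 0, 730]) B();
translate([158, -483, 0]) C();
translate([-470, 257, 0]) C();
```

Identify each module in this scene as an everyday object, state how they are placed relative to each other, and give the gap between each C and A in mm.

A is a table. B is an open box. C is a stool. The open box is on top of the table. Two stools sit around the table at the −y, −x sides. The gap between each stool and the table is 160 mm.

Each stool's nearest face is 160 mm from the table's bounding box.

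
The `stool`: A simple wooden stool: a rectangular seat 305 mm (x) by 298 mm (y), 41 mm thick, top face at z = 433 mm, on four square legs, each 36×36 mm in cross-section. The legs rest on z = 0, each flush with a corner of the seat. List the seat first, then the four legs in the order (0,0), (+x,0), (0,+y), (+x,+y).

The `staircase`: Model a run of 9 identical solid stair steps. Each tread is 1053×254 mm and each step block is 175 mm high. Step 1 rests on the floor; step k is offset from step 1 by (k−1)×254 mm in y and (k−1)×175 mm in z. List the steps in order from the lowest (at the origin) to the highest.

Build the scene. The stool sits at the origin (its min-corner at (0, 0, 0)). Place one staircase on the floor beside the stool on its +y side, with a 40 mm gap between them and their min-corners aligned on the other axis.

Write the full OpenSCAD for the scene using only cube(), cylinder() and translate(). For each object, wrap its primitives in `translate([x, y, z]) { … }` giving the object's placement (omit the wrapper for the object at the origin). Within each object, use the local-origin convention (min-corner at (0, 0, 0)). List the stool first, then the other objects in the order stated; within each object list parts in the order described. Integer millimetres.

translate([0, 0, 392]) cube([305, 298, 41]);
cube([36, 36, 392]);
translate([269, 0, 0]) cube([36, 36, 392]);
translate([0, 262, 0]) cube([36, 36, 392]);
translate([269, 262, 0]) cube([36, 36, 392]);
translate([0, 338, 0]) {
  cube([1053, 254, 175]);
  translate([0, 254, 175]) cube([1053, 254, 175]);
  translate([0, 508, 350]) cube([1053, 254, 175]);
  translate([0, 762, 525]) cube([1053, 254, 175]);
  translate([0, 1016, 700]) cube([1053, 254, 175]);
  translate([0, 1270, 875]) cube([1053, 254, 175]);
  translate([0, 1524, 1050]) cube([1053, 254, 175]);
  translate([0, 1778, 1225]) cube([1053, 254, 175]);
  translate([0, 2032, 1400]) cube([1053, 254, 175]);
}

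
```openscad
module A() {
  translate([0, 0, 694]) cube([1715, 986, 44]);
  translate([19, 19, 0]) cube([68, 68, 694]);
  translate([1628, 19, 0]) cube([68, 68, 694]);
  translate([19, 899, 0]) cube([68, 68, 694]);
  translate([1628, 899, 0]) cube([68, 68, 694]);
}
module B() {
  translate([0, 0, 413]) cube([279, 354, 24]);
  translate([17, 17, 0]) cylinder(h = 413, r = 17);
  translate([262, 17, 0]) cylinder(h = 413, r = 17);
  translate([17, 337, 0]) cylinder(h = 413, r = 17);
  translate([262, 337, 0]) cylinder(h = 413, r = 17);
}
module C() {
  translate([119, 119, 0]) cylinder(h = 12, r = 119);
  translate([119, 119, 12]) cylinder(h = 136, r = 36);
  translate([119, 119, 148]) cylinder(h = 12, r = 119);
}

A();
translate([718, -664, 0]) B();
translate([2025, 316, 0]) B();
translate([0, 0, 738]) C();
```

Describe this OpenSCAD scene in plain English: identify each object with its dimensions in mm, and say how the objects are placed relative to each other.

A is a table: top 1715 mm (x) × 986 mm (y), 44 mm thick, upper face at z = 738 mm, on four 68×68 mm square legs, each inset 19 mm from the nearest pair of top edges, running from z = 0 to the bottom of the top.

B is a four-legged stool. The seat is 279×354 mm, 24 mm thick, top at z = 437 mm. It stands on four round legs, each 34 mm in diameter, from z = 0 to the seat underside, each leg's axis is inset half a diameter from the nearest pair of seat edges (so the leg's bounding box is flush with the corner).

C is a spool: two coaxial disc flanges of radius 119 mm and thickness 12 mm, joined by a core cylinder of radius 36 mm and height 136 mm. The lower flange rests on z = 0 and the three cylinders share a vertical axis.

Two stools sit around the table at the −y, +x sides. The spool is on top of the table.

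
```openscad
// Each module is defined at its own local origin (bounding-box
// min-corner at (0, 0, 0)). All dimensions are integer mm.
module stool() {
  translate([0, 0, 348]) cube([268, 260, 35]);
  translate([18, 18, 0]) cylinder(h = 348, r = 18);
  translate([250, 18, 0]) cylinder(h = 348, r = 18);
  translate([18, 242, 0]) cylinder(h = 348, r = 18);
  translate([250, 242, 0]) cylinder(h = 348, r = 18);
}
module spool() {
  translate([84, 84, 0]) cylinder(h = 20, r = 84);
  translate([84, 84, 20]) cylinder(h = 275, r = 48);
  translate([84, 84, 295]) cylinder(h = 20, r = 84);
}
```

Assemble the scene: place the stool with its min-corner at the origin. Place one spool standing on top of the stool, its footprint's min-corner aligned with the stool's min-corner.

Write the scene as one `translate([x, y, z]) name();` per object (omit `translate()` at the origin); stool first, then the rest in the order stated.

stool();
translate([0, 0, 383]) spool();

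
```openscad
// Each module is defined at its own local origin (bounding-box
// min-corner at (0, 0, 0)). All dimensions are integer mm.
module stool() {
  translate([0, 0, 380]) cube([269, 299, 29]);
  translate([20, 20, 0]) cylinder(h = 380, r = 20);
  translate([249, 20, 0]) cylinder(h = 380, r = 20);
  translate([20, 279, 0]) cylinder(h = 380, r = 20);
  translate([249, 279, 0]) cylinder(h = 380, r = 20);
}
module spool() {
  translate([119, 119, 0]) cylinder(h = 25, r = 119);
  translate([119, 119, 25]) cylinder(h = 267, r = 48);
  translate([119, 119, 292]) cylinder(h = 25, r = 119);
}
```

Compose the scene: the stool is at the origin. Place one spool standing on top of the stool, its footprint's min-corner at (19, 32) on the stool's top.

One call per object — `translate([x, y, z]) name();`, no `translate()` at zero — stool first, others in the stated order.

stool();
translate([19, 32, 409]) spool();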